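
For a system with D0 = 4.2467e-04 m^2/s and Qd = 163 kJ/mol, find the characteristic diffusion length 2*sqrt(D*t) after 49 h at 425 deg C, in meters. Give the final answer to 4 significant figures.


Step 1: D = D0 * exp(-Qd/(R*T))
T = 698.15 K
D = 4.2467e-04 * exp(-163e3 / (8.314 * 698.15)) = 2.70502e-16 m^2/s
Step 2: L = 2*sqrt(D*t)
t = 49 h = 176400 s
L = 2*sqrt(2.70502e-16 * 176400) = 1.382e-05 m


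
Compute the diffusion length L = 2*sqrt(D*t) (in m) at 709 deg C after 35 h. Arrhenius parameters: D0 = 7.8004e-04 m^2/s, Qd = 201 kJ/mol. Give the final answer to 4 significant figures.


Step 1: D = D0 * exp(-Qd/(R*T))
T = 982.15 K
D = 7.8004e-04 * exp(-201e3 / (8.314 * 982.15)) = 1.5913e-14 m^2/s
Step 2: L = 2*sqrt(D*t)
t = 35 h = 126000 s
L = 2*sqrt(1.5913e-14 * 126000) = 8.956e-05 m


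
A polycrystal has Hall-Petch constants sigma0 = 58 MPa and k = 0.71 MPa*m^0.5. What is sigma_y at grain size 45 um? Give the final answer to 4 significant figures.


sigma_y = sigma0 + k / sqrt(d)
d = 45 um = 4.5e-05 m
sigma_y = 58 + 0.71 / sqrt(4.5e-05)
sigma_y = 163.8 MPa


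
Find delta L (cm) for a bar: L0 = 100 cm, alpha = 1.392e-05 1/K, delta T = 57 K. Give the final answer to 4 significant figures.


dL = L0 * alpha * dT
dL = 100 * 1.392e-05 * 57
dL = 0.07934 cm


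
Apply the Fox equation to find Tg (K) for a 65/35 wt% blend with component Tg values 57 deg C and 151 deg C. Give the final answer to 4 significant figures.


1/Tg = w1/Tg1 + w2/Tg2 (in Kelvin)
Tg1 = 330.15 K, Tg2 = 424.15 K
1/Tg = 0.65/330.15 + 0.35/424.15
Tg = 357.9 K


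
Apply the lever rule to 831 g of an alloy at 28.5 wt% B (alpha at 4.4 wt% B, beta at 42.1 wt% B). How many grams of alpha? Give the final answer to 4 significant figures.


f_alpha = (C_beta - C0) / (C_beta - C_alpha)
f_alpha = (42.1 - 28.5) / (42.1 - 4.4) = 0.360743
m_alpha = f_alpha * m_total = 0.360743 * 831 = 299.8 g


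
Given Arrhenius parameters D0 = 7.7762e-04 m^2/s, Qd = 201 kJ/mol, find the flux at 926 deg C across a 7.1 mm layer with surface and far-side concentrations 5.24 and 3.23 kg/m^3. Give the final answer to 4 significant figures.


Step 1: D = D0 * exp(-Qd/(R*T))
T = 926 + 273.15 = 1199.15 K
D = 7.7762e-04 * exp(-201e3 / (8.314 * 1199.15)) = 1.36442e-12 m^2/s
Step 2: J = D * (C1 - C2) / dx
J = 1.36442e-12 * (5.24 - 3.23) / 7.1e-03
J = 3.863e-10 kg/(m^2*s)


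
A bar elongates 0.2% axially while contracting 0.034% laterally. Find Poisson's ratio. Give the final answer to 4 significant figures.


nu = -epsilon_lat / epsilon_axial
Lateral strain is contraction (negative), so using magnitudes:
nu = 0.034 / 0.2
nu = 0.17


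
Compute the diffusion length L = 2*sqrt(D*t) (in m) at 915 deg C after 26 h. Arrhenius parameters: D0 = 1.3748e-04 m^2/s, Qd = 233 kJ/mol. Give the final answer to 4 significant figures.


Step 1: D = D0 * exp(-Qd/(R*T))
T = 1188.15 K
D = 1.3748e-04 * exp(-233e3 / (8.314 * 1188.15)) = 7.84315e-15 m^2/s
Step 2: L = 2*sqrt(D*t)
t = 26 h = 93600 s
L = 2*sqrt(7.84315e-15 * 93600) = 5.419e-05 m


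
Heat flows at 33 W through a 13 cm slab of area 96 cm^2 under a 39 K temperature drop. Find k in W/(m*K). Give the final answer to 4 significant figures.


k = Q*L / (A*dT)
L = 0.13 m, A = 9.6e-03 m^2
k = 33 * 0.13 / (9.6e-03 * 39)
k = 11.46 W/(m*K)


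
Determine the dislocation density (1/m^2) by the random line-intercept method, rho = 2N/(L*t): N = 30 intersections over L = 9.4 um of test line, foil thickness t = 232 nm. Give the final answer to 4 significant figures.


rho = 2N / (L * t)
L = 9.4 um = 9.4e-06 m, t = 232 nm = 2.32e-07 m
rho = 2 * 30 / (9.4e-06 * 2.32e-07)
rho = 2.751e+13 1/m^2


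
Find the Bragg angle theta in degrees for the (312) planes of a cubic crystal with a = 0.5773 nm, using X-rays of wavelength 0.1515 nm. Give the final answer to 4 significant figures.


d = a / sqrt(h^2+k^2+l^2)
d = 0.5773 / sqrt(14) = 0.15429 nm
lambda = 2*d*sin(theta)  =>  sin(theta) = lambda / (2*d)
sin(theta) = 0.1515 / (2 * 0.15429) = 0.490959
theta = 29.4 deg


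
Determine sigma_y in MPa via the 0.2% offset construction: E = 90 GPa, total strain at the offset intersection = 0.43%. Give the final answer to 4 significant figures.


Offset strain = 0.002
Elastic strain at yield = total_strain - offset = 4.3e-03 - 0.002 = 2.3e-03
sigma_y = E * elastic_strain = 90000 * 2.3e-03
sigma_y = 207 MPa


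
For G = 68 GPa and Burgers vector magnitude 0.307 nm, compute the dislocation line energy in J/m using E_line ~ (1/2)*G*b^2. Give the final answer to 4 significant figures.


E = G*b^2/2
b = 0.307 nm = 3.07e-10 m
G = 68 GPa = 6.8e+10 Pa
E = 0.5 * 6.8e+10 * (3.07e-10)^2
E = 3.204e-09 J/m


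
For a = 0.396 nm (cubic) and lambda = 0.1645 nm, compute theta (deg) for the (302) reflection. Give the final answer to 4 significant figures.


d = a / sqrt(h^2+k^2+l^2)
d = 0.396 / sqrt(13) = 0.109831 nm
lambda = 2*d*sin(theta)  =>  sin(theta) = lambda / (2*d)
sin(theta) = 0.1645 / (2 * 0.109831) = 0.74888
theta = 48.49 deg


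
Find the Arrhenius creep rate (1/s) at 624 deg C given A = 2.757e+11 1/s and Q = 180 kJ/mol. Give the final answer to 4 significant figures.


rate = A * exp(-Q / (R*T))
T = 624 + 273.15 = 897.15 K
rate = 2.757e+11 * exp(-180e3 / (8.314 * 897.15))
rate = 9.119 1/s


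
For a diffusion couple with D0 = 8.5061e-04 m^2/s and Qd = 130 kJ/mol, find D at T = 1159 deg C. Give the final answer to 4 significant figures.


D = D0 * exp(-Qd / (R*T))
T = 1432.15 K
D = 8.5061e-04 * exp(-130e3 / (8.314 * 1432.15))
D = 1.542e-08 m^2/s


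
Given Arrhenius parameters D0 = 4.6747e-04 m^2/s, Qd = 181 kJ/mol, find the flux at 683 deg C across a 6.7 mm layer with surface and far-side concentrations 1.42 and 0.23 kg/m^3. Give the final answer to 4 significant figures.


Step 1: D = D0 * exp(-Qd/(R*T))
T = 683 + 273.15 = 956.15 K
D = 4.6747e-04 * exp(-181e3 / (8.314 * 956.15)) = 6.04415e-14 m^2/s
Step 2: J = D * (C1 - C2) / dx
J = 6.04415e-14 * (1.42 - 0.23) / 6.7e-03
J = 1.074e-11 kg/(m^2*s)


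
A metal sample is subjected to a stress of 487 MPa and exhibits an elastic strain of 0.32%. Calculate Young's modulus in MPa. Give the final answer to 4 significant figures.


E = sigma / epsilon
epsilon = 0.32% = 3.2e-03
E = 487 / 3.2e-03
E = 152200 MPa


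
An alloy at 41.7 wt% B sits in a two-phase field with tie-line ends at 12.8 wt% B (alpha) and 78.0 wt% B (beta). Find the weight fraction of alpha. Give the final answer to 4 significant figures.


f_alpha = (C_beta - C0) / (C_beta - C_alpha)
f_alpha = (78.0 - 41.7) / (78.0 - 12.8)
f_alpha = 0.5567


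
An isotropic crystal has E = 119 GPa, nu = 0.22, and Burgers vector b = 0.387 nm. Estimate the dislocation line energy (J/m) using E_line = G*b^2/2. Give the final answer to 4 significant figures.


Step 1: G = E / (2*(1+nu))
G = 119 / (2*(1+0.22)) = 48.7705 GPa = 4.87705e+10 Pa
Step 2: E_line = G*b^2/2
b = 0.387 nm = 3.87e-10 m
E_line = 0.5 * 4.87705e+10 * (3.87e-10)^2 = 3.652e-09 J/m


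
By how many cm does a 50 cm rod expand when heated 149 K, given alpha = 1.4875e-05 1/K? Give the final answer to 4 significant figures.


dL = L0 * alpha * dT
dL = 50 * 1.4875e-05 * 149
dL = 0.1108 cm


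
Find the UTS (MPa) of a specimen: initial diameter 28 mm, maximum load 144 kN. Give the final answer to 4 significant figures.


A0 = pi*(d/2)^2 = pi*(28/2)^2 = 615.752 mm^2
UTS = F_max / A0 = 144*1000 / 615.752
UTS = 233.9 MPa


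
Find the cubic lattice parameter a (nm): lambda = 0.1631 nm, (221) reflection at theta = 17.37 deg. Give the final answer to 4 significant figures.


d = lambda / (2*sin(theta))
d = 0.1631 / (2*sin(17.37 deg))
d = 0.273162 nm
a = d * sqrt(h^2+k^2+l^2) = 0.273162 * sqrt(9)
a = 0.8195 nm


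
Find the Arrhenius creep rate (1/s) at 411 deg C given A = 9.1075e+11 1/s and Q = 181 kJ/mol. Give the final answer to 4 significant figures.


rate = A * exp(-Q / (R*T))
T = 411 + 273.15 = 684.15 K
rate = 9.1075e+11 * exp(-181e3 / (8.314 * 684.15))
rate = 0.01379 1/s


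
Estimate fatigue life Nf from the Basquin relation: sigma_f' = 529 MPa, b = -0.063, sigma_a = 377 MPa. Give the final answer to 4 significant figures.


sigma_a = sigma_f' * (2*Nf)^b
2*Nf = (sigma_a / sigma_f')^(1/b)
2*Nf = (377 / 529)^(1/-0.063)
2*Nf = 216.346
Nf = 108.2 cycles


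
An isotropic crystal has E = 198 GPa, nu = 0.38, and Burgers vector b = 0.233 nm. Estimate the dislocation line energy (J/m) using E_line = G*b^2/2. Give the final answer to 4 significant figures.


Step 1: G = E / (2*(1+nu))
G = 198 / (2*(1+0.38)) = 71.7391 GPa = 7.17391e+10 Pa
Step 2: E_line = G*b^2/2
b = 0.233 nm = 2.33e-10 m
E_line = 0.5 * 7.17391e+10 * (2.33e-10)^2 = 1.947e-09 J/m


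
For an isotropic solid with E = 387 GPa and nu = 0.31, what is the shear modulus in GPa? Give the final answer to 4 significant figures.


G = E / (2*(1+nu))
G = 387 / (2*(1+0.31))
G = 147.7 GPa


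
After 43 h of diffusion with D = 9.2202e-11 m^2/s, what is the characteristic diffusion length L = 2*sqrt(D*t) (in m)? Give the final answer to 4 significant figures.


t = 43 hr = 154800 s
Diffusion length = 2*sqrt(D*t)
= 2*sqrt(9.2202e-11 * 154800)
= 7.556e-03 m


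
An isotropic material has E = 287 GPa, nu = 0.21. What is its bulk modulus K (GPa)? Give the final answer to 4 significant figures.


K = E / (3*(1-2*nu))
K = 287 / (3*(1-2*0.21))
K = 164.9 GPa


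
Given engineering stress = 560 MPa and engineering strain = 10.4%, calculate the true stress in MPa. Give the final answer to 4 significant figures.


sigma_true = sigma_eng * (1 + epsilon_eng)
sigma_true = 560 * (1 + 0.104)
sigma_true = 618.2 MPa


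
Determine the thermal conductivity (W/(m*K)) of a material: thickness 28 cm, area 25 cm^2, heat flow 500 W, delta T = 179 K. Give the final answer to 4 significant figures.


k = Q*L / (A*dT)
L = 0.28 m, A = 2.5e-03 m^2
k = 500 * 0.28 / (2.5e-03 * 179)
k = 312.8 W/(m*K)


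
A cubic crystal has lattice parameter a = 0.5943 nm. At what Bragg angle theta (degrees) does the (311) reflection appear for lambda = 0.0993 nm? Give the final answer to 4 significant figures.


d = a / sqrt(h^2+k^2+l^2)
d = 0.5943 / sqrt(11) = 0.179188 nm
lambda = 2*d*sin(theta)  =>  sin(theta) = lambda / (2*d)
sin(theta) = 0.0993 / (2 * 0.179188) = 0.277083
theta = 16.09 deg


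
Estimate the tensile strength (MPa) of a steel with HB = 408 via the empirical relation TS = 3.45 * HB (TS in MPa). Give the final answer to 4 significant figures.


TS (MPa) = 3.45 * HB
TS = 3.45 * 408
TS = 1408 MPa


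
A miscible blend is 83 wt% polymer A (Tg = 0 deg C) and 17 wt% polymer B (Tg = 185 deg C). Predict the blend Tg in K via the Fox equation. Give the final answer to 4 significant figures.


1/Tg = w1/Tg1 + w2/Tg2 (in Kelvin)
Tg1 = 273.15 K, Tg2 = 458.15 K
1/Tg = 0.83/273.15 + 0.17/458.15
Tg = 293.3 K


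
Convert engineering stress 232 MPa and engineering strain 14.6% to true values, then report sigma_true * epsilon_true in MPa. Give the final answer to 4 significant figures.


sigma_true = sigma_eng * (1 + epsilon_eng)
sigma_true = 232 * (1 + 0.146) = 265.872 MPa
epsilon_true = ln(1 + epsilon_eng)
epsilon_true = ln(1 + 0.146) = 0.136278
sigma_true * epsilon_true = 265.872 * 0.136278 = 36.23 MPa


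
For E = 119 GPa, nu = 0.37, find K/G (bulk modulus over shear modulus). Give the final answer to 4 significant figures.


G = E / (2*(1+nu))
G = 119 / (2*(1+0.37)) = 43.4307 GPa
K = E / (3*(1-2*nu))
K = 119 / (3*(1-2*0.37)) = 152.564 GPa
K/G = 152.564 / 43.4307 = 3.513


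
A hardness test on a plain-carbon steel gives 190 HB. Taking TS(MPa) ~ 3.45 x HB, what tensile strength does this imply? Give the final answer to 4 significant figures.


TS (MPa) = 3.45 * HB
TS = 3.45 * 190
TS = 655.5 MPa


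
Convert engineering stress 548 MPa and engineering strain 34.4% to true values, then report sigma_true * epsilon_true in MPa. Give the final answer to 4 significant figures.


sigma_true = sigma_eng * (1 + epsilon_eng)
sigma_true = 548 * (1 + 0.344) = 736.512 MPa
epsilon_true = ln(1 + epsilon_eng)
epsilon_true = ln(1 + 0.344) = 0.29565
sigma_true * epsilon_true = 736.512 * 0.29565 = 217.7 MPa


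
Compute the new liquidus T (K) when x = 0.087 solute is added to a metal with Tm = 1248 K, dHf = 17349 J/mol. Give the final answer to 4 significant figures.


dT = R*Tm^2*x / dHf
dT = 8.314 * 1248^2 * 0.087 / 17349
dT = 64.9358 K
T_new = 1248 - 64.9358 = 1183 K


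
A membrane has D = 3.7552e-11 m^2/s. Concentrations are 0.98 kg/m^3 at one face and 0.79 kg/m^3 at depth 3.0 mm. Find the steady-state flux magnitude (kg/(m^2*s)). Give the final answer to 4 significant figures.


J = -D * (dC/dx) = D * (C1 - C2) / dx
J = 3.7552e-11 * (0.98 - 0.79) / 3e-03
J = 2.378e-09 kg/(m^2*s)


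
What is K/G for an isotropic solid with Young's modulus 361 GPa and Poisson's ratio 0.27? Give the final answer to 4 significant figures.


G = E / (2*(1+nu))
G = 361 / (2*(1+0.27)) = 142.126 GPa
K = E / (3*(1-2*nu))
K = 361 / (3*(1-2*0.27)) = 261.594 GPa
K/G = 261.594 / 142.126 = 1.841


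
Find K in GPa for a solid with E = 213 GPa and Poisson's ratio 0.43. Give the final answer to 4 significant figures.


K = E / (3*(1-2*nu))
K = 213 / (3*(1-2*0.43))
K = 507.1 GPa


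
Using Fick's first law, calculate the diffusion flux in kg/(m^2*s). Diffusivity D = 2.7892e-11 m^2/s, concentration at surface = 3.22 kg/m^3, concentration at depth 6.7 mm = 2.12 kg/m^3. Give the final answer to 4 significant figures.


J = -D * (dC/dx) = D * (C1 - C2) / dx
J = 2.7892e-11 * (3.22 - 2.12) / 6.7e-03
J = 4.579e-09 kg/(m^2*s)


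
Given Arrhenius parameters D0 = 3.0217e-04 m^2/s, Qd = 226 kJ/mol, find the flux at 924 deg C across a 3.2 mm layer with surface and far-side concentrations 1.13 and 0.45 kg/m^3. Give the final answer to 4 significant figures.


Step 1: D = D0 * exp(-Qd/(R*T))
T = 924 + 273.15 = 1197.15 K
D = 3.0217e-04 * exp(-226e3 / (8.314 * 1197.15)) = 4.15864e-14 m^2/s
Step 2: J = D * (C1 - C2) / dx
J = 4.15864e-14 * (1.13 - 0.45) / 3.2e-03
J = 8.837e-12 kg/(m^2*s)


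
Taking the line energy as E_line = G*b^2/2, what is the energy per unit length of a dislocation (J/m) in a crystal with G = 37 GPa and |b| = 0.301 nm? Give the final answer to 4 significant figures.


E = G*b^2/2
b = 0.301 nm = 3.01e-10 m
G = 37 GPa = 3.7e+10 Pa
E = 0.5 * 3.7e+10 * (3.01e-10)^2
E = 1.676e-09 J/m


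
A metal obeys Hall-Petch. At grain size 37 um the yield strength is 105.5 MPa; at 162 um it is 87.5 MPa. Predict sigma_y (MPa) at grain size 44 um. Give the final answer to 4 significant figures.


sigma_y = sigma0 + k / sqrt(d)
1/sqrt(d1) = 1/sqrt(3.7e-05) = 164.399;  1/sqrt(d2) = 78.5674
k = (sigma1 - sigma2) / (1/sqrt(d1) - 1/sqrt(d2)) = (105.5 - 87.5) / (164.399 - 78.5674) = 0.209713 MPa*m^0.5
sigma0 = sigma1 - k/sqrt(d1) = 105.5 - 0.209713*164.399 = 71.0234 MPa
sigma_y(d3) = 71.0234 + 0.209713 / sqrt(4.4e-05) = 102.6 MPa


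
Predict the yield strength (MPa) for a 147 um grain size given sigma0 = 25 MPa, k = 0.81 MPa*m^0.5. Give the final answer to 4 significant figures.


sigma_y = sigma0 + k / sqrt(d)
d = 147 um = 1.47e-04 m
sigma_y = 25 + 0.81 / sqrt(1.47e-04)
sigma_y = 91.81 MPa


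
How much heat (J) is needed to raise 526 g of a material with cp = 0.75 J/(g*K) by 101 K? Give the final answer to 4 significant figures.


Q = m * cp * dT
Q = 526 * 0.75 * 101
Q = 39840 J


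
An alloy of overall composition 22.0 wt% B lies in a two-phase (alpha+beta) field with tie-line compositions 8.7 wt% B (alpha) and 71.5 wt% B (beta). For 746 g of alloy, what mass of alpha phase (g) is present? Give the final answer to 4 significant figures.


f_alpha = (C_beta - C0) / (C_beta - C_alpha)
f_alpha = (71.5 - 22.0) / (71.5 - 8.7) = 0.788217
m_alpha = f_alpha * m_total = 0.788217 * 746 = 588 g


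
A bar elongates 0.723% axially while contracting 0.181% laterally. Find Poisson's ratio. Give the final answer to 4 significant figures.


nu = -epsilon_lat / epsilon_axial
Lateral strain is contraction (negative), so using magnitudes:
nu = 0.181 / 0.723
nu = 0.2503


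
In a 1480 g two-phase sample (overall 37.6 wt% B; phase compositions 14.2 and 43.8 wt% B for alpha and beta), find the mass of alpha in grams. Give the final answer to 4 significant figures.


f_alpha = (C_beta - C0) / (C_beta - C_alpha)
f_alpha = (43.8 - 37.6) / (43.8 - 14.2) = 0.209459
m_alpha = f_alpha * m_total = 0.209459 * 1480 = 310 g


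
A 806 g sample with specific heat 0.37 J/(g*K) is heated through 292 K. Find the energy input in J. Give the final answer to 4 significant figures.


Q = m * cp * dT
Q = 806 * 0.37 * 292
Q = 87080 J


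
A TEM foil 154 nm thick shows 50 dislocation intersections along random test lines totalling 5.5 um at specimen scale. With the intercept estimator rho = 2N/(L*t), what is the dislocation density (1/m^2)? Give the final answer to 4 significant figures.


rho = 2N / (L * t)
L = 5.5 um = 5.5e-06 m, t = 154 nm = 1.54e-07 m
rho = 2 * 50 / (5.5e-06 * 1.54e-07)
rho = 1.181e+14 1/m^2


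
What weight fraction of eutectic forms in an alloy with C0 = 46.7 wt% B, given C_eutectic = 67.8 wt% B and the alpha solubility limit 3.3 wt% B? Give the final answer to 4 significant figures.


f_primary = (C_e - C0) / (C_e - C_alpha_max)
f_primary = (67.8 - 46.7) / (67.8 - 3.3)
f_primary = 0.327132
f_eutectic = 1 - 0.327132 = 0.6729


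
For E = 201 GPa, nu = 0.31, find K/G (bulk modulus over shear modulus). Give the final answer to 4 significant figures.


G = E / (2*(1+nu))
G = 201 / (2*(1+0.31)) = 76.7176 GPa
K = E / (3*(1-2*nu))
K = 201 / (3*(1-2*0.31)) = 176.316 GPa
K/G = 176.316 / 76.7176 = 2.298


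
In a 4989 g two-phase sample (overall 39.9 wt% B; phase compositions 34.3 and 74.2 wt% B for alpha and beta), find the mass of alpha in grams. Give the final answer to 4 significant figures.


f_alpha = (C_beta - C0) / (C_beta - C_alpha)
f_alpha = (74.2 - 39.9) / (74.2 - 34.3) = 0.859649
m_alpha = f_alpha * m_total = 0.859649 * 4989 = 4289 g


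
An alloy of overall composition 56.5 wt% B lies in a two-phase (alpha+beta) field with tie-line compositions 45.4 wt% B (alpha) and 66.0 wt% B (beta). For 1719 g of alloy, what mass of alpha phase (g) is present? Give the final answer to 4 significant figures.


f_alpha = (C_beta - C0) / (C_beta - C_alpha)
f_alpha = (66.0 - 56.5) / (66.0 - 45.4) = 0.461165
m_alpha = f_alpha * m_total = 0.461165 * 1719 = 792.7 g


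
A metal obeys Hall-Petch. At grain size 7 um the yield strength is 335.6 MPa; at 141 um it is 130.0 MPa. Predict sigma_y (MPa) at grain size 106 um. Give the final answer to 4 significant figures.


sigma_y = sigma0 + k / sqrt(d)
1/sqrt(d1) = 1/sqrt(7e-06) = 377.964;  1/sqrt(d2) = 84.2152
k = (sigma1 - sigma2) / (1/sqrt(d1) - 1/sqrt(d2)) = (335.6 - 130.0) / (377.964 - 84.2152) = 0.699917 MPa*m^0.5
sigma0 = sigma1 - k/sqrt(d1) = 335.6 - 0.699917*377.964 = 71.0564 MPa
sigma_y(d3) = 71.0564 + 0.699917 / sqrt(1.06e-04) = 139 MPa


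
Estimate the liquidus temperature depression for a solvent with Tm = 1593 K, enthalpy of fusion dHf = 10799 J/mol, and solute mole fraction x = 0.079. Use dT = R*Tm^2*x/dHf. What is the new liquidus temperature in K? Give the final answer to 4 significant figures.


dT = R*Tm^2*x / dHf
dT = 8.314 * 1593^2 * 0.079 / 10799
dT = 154.342 K
T_new = 1593 - 154.342 = 1439 K


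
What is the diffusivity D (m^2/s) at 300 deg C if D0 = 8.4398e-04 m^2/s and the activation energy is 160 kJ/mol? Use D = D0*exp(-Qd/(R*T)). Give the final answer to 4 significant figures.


D = D0 * exp(-Qd / (R*T))
T = 573.15 K
D = 8.4398e-04 * exp(-160e3 / (8.314 * 573.15))
D = 2.208e-18 m^2/s


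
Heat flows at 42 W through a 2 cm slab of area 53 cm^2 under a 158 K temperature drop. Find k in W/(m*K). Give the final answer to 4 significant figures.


k = Q*L / (A*dT)
L = 0.02 m, A = 5.3e-03 m^2
k = 42 * 0.02 / (5.3e-03 * 158)
k = 1.003 W/(m*K)


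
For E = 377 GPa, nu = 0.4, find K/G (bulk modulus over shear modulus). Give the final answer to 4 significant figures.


G = E / (2*(1+nu))
G = 377 / (2*(1+0.4)) = 134.643 GPa
K = E / (3*(1-2*nu))
K = 377 / (3*(1-2*0.4)) = 628.333 GPa
K/G = 628.333 / 134.643 = 4.667


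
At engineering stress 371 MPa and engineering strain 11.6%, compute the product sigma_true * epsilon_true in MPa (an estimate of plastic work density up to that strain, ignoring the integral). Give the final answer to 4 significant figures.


sigma_true = sigma_eng * (1 + epsilon_eng)
sigma_true = 371 * (1 + 0.116) = 414.036 MPa
epsilon_true = ln(1 + epsilon_eng)
epsilon_true = ln(1 + 0.116) = 0.109751
sigma_true * epsilon_true = 414.036 * 0.109751 = 45.44 MPa


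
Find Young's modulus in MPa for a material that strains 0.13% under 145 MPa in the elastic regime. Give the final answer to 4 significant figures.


E = sigma / epsilon
epsilon = 0.13% = 1.3e-03
E = 145 / 1.3e-03
E = 111500 MPa


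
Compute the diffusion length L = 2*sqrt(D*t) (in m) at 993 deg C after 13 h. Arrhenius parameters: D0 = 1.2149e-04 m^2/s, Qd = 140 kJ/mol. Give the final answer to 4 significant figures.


Step 1: D = D0 * exp(-Qd/(R*T))
T = 1266.15 K
D = 1.2149e-04 * exp(-140e3 / (8.314 * 1266.15)) = 2.03551e-10 m^2/s
Step 2: L = 2*sqrt(D*t)
t = 13 h = 46800 s
L = 2*sqrt(2.03551e-10 * 46800) = 6.173e-03 m


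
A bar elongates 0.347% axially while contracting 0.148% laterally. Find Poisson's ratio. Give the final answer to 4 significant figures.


nu = -epsilon_lat / epsilon_axial
Lateral strain is contraction (negative), so using magnitudes:
nu = 0.148 / 0.347
nu = 0.4265


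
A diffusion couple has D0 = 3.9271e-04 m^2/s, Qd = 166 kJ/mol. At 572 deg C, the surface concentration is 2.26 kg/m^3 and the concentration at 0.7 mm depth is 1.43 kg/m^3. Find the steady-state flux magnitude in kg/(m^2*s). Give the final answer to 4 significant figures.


Step 1: D = D0 * exp(-Qd/(R*T))
T = 572 + 273.15 = 845.15 K
D = 3.9271e-04 * exp(-166e3 / (8.314 * 845.15)) = 2.15796e-14 m^2/s
Step 2: J = D * (C1 - C2) / dx
J = 2.15796e-14 * (2.26 - 1.43) / 7e-04
J = 2.559e-11 kg/(m^2*s)


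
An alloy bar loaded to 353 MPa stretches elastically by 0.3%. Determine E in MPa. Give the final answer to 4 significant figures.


E = sigma / epsilon
epsilon = 0.3% = 3e-03
E = 353 / 3e-03
E = 117700 MPa


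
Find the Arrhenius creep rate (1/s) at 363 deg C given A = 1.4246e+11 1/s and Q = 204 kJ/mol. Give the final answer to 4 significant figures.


rate = A * exp(-Q / (R*T))
T = 363 + 273.15 = 636.15 K
rate = 1.4246e+11 * exp(-204e3 / (8.314 * 636.15))
rate = 2.527e-06 1/s


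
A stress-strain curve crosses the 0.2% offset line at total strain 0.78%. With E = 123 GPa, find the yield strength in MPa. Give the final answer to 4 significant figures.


Offset strain = 0.002
Elastic strain at yield = total_strain - offset = 7.8e-03 - 0.002 = 5.8e-03
sigma_y = E * elastic_strain = 123000 * 5.8e-03
sigma_y = 713.4 MPa


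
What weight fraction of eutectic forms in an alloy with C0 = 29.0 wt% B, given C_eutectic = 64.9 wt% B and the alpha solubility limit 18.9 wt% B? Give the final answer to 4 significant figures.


f_primary = (C_e - C0) / (C_e - C_alpha_max)
f_primary = (64.9 - 29.0) / (64.9 - 18.9)
f_primary = 0.780435
f_eutectic = 1 - 0.780435 = 0.2196


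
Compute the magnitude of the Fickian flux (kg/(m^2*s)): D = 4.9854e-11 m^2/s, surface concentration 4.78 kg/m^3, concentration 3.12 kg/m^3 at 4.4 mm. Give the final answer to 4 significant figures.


J = -D * (dC/dx) = D * (C1 - C2) / dx
J = 4.9854e-11 * (4.78 - 3.12) / 4.4e-03
J = 1.881e-08 kg/(m^2*s)


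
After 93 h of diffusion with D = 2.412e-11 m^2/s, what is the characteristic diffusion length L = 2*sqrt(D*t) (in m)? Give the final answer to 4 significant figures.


t = 93 hr = 334800 s
Diffusion length = 2*sqrt(D*t)
= 2*sqrt(2.412e-11 * 334800)
= 5.683e-03 m


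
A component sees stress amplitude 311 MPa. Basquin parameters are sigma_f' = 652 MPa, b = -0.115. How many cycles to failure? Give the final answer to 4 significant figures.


sigma_a = sigma_f' * (2*Nf)^b
2*Nf = (sigma_a / sigma_f')^(1/b)
2*Nf = (311 / 652)^(1/-0.115)
2*Nf = 624.512
Nf = 312.3 cycles


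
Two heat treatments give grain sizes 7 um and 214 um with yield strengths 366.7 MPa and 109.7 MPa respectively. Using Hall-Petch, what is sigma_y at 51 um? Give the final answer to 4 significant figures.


sigma_y = sigma0 + k / sqrt(d)
1/sqrt(d1) = 1/sqrt(7e-06) = 377.964;  1/sqrt(d2) = 68.3586
k = (sigma1 - sigma2) / (1/sqrt(d1) - 1/sqrt(d2)) = (366.7 - 109.7) / (377.964 - 68.3586) = 0.830088 MPa*m^0.5
sigma0 = sigma1 - k/sqrt(d1) = 366.7 - 0.830088*377.964 = 52.9564 MPa
sigma_y(d3) = 52.9564 + 0.830088 / sqrt(5.1e-05) = 169.2 MPa


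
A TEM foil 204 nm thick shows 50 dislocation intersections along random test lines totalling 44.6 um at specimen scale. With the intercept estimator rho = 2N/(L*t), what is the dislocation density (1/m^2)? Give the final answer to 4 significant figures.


rho = 2N / (L * t)
L = 44.6 um = 4.46e-05 m, t = 204 nm = 2.04e-07 m
rho = 2 * 50 / (4.46e-05 * 2.04e-07)
rho = 1.099e+13 1/m^2


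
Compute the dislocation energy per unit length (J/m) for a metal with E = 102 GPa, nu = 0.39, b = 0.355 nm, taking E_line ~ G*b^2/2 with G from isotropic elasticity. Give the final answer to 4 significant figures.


Step 1: G = E / (2*(1+nu))
G = 102 / (2*(1+0.39)) = 36.6906 GPa = 3.66906e+10 Pa
Step 2: E_line = G*b^2/2
b = 0.355 nm = 3.55e-10 m
E_line = 0.5 * 3.66906e+10 * (3.55e-10)^2 = 2.312e-09 J/m


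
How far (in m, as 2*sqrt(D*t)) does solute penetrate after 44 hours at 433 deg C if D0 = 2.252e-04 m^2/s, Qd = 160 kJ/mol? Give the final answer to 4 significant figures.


Step 1: D = D0 * exp(-Qd/(R*T))
T = 706.15 K
D = 2.252e-04 * exp(-160e3 / (8.314 * 706.15)) = 3.28683e-16 m^2/s
Step 2: L = 2*sqrt(D*t)
t = 44 h = 158400 s
L = 2*sqrt(3.28683e-16 * 158400) = 1.443e-05 m


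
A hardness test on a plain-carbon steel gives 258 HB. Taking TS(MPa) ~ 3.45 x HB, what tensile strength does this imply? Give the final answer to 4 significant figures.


TS (MPa) = 3.45 * HB
TS = 3.45 * 258
TS = 890.1 MPa


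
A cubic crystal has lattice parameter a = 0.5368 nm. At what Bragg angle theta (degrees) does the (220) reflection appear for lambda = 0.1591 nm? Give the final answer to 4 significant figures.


d = a / sqrt(h^2+k^2+l^2)
d = 0.5368 / sqrt(8) = 0.189787 nm
lambda = 2*d*sin(theta)  =>  sin(theta) = lambda / (2*d)
sin(theta) = 0.1591 / (2 * 0.189787) = 0.419153
theta = 24.78 deg


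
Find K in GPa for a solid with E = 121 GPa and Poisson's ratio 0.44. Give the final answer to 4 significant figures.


K = E / (3*(1-2*nu))
K = 121 / (3*(1-2*0.44))
K = 336.1 GPa


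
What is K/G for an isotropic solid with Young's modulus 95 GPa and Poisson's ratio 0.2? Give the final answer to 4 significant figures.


G = E / (2*(1+nu))
G = 95 / (2*(1+0.2)) = 39.5833 GPa
K = E / (3*(1-2*nu))
K = 95 / (3*(1-2*0.2)) = 52.7778 GPa
K/G = 52.7778 / 39.5833 = 1.333


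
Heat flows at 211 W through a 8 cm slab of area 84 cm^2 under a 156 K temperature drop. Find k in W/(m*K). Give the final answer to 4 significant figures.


k = Q*L / (A*dT)
L = 0.08 m, A = 8.4e-03 m^2
k = 211 * 0.08 / (8.4e-03 * 156)
k = 12.88 W/(m*K)


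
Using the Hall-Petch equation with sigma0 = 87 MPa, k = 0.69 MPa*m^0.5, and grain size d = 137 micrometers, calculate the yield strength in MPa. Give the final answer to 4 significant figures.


sigma_y = sigma0 + k / sqrt(d)
d = 137 um = 1.37e-04 m
sigma_y = 87 + 0.69 / sqrt(1.37e-04)
sigma_y = 146 MPa


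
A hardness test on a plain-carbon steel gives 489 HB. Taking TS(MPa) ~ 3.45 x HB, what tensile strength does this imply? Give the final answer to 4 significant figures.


TS (MPa) = 3.45 * HB
TS = 3.45 * 489
TS = 1687 MPa


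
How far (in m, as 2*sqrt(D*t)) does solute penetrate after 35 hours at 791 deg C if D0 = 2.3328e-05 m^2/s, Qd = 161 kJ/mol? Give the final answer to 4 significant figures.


Step 1: D = D0 * exp(-Qd/(R*T))
T = 1064.15 K
D = 2.3328e-05 * exp(-161e3 / (8.314 * 1064.15)) = 2.91595e-13 m^2/s
Step 2: L = 2*sqrt(D*t)
t = 35 h = 126000 s
L = 2*sqrt(2.91595e-13 * 126000) = 3.834e-04 m


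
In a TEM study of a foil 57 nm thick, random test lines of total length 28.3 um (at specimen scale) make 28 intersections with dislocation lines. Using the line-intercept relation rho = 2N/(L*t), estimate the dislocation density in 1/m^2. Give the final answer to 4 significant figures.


rho = 2N / (L * t)
L = 28.3 um = 2.83e-05 m, t = 57 nm = 5.7e-08 m
rho = 2 * 28 / (2.83e-05 * 5.7e-08)
rho = 3.472e+13 1/m^2


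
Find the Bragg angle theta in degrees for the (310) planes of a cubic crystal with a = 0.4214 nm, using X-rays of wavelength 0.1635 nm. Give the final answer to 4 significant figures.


d = a / sqrt(h^2+k^2+l^2)
d = 0.4214 / sqrt(10) = 0.133258 nm
lambda = 2*d*sin(theta)  =>  sin(theta) = lambda / (2*d)
sin(theta) = 0.1635 / (2 * 0.133258) = 0.61347
theta = 37.84 deg


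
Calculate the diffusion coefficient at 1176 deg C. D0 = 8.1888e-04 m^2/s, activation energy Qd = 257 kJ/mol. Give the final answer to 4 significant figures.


D = D0 * exp(-Qd / (R*T))
T = 1449.15 K
D = 8.1888e-04 * exp(-257e3 / (8.314 * 1449.15))
D = 4.46e-13 m^2/s


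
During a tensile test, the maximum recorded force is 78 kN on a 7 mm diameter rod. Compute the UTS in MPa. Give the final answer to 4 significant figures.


A0 = pi*(d/2)^2 = pi*(7/2)^2 = 38.4845 mm^2
UTS = F_max / A0 = 78*1000 / 38.4845
UTS = 2027 MPa


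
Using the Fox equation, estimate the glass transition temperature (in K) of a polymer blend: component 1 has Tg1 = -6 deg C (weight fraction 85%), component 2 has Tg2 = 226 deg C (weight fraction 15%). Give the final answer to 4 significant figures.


1/Tg = w1/Tg1 + w2/Tg2 (in Kelvin)
Tg1 = 267.15 K, Tg2 = 499.15 K
1/Tg = 0.85/267.15 + 0.15/499.15
Tg = 287.2 K


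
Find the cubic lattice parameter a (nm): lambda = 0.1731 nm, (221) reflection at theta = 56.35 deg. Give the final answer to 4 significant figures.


d = lambda / (2*sin(theta))
d = 0.1731 / (2*sin(56.35 deg))
d = 0.103972 nm
a = d * sqrt(h^2+k^2+l^2) = 0.103972 * sqrt(9)
a = 0.3119 nm


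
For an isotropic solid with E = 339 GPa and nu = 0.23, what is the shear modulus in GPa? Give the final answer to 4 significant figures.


G = E / (2*(1+nu))
G = 339 / (2*(1+0.23))
G = 137.8 GPa


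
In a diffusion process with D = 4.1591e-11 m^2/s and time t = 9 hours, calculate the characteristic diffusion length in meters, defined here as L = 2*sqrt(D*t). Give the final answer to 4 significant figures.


t = 9 hr = 32400 s
Diffusion length = 2*sqrt(D*t)
= 2*sqrt(4.1591e-11 * 32400)
= 2.322e-03 m


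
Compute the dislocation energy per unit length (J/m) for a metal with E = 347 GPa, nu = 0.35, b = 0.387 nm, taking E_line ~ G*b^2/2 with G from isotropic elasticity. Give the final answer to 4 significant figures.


Step 1: G = E / (2*(1+nu))
G = 347 / (2*(1+0.35)) = 128.519 GPa = 1.28519e+11 Pa
Step 2: E_line = G*b^2/2
b = 0.387 nm = 3.87e-10 m
E_line = 0.5 * 1.28519e+11 * (3.87e-10)^2 = 9.624e-09 J/m


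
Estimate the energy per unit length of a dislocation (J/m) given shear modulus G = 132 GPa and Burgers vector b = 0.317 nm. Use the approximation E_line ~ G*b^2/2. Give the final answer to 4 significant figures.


E = G*b^2/2
b = 0.317 nm = 3.17e-10 m
G = 132 GPa = 1.32e+11 Pa
E = 0.5 * 1.32e+11 * (3.17e-10)^2
E = 6.632e-09 J/m


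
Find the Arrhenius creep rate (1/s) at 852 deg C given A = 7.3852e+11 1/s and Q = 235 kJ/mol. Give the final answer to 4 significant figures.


rate = A * exp(-Q / (R*T))
T = 852 + 273.15 = 1125.15 K
rate = 7.3852e+11 * exp(-235e3 / (8.314 * 1125.15))
rate = 9.082 1/s


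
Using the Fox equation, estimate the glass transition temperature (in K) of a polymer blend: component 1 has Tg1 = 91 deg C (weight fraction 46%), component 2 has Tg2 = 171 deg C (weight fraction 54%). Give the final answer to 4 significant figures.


1/Tg = w1/Tg1 + w2/Tg2 (in Kelvin)
Tg1 = 364.15 K, Tg2 = 444.15 K
1/Tg = 0.46/364.15 + 0.54/444.15
Tg = 403.4 K


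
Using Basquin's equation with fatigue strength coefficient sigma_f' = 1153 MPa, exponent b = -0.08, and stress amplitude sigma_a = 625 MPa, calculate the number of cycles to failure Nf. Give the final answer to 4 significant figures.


sigma_a = sigma_f' * (2*Nf)^b
2*Nf = (sigma_a / sigma_f')^(1/b)
2*Nf = (625 / 1153)^(1/-0.08)
2*Nf = 2110.41
Nf = 1055 cycles


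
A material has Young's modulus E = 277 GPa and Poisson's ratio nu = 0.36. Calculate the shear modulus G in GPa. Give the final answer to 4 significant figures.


G = E / (2*(1+nu))
G = 277 / (2*(1+0.36))
G = 101.8 GPa


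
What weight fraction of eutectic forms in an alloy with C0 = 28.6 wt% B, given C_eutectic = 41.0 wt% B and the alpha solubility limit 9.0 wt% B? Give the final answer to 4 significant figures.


f_primary = (C_e - C0) / (C_e - C_alpha_max)
f_primary = (41.0 - 28.6) / (41.0 - 9.0)
f_primary = 0.3875
f_eutectic = 1 - 0.3875 = 0.6125


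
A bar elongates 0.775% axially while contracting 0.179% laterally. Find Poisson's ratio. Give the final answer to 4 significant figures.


nu = -epsilon_lat / epsilon_axial
Lateral strain is contraction (negative), so using magnitudes:
nu = 0.179 / 0.775
nu = 0.231


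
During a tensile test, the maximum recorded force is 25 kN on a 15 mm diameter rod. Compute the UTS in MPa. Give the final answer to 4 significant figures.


A0 = pi*(d/2)^2 = pi*(15/2)^2 = 176.715 mm^2
UTS = F_max / A0 = 25*1000 / 176.715
UTS = 141.5 MPa


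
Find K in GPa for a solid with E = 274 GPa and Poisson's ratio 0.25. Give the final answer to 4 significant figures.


K = E / (3*(1-2*nu))
K = 274 / (3*(1-2*0.25))
K = 182.7 GPa


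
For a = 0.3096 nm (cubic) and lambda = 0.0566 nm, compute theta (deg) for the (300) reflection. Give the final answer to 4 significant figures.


d = a / sqrt(h^2+k^2+l^2)
d = 0.3096 / sqrt(9) = 0.1032 nm
lambda = 2*d*sin(theta)  =>  sin(theta) = lambda / (2*d)
sin(theta) = 0.0566 / (2 * 0.1032) = 0.274225
theta = 15.92 deg


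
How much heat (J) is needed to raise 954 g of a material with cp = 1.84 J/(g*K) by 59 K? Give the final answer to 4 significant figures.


Q = m * cp * dT
Q = 954 * 1.84 * 59
Q = 103600 J


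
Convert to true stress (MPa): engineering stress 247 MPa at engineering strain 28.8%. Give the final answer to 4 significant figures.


sigma_true = sigma_eng * (1 + epsilon_eng)
sigma_true = 247 * (1 + 0.288)
sigma_true = 318.1 MPa


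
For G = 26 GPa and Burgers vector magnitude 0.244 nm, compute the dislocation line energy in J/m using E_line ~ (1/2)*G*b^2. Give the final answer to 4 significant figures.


E = G*b^2/2
b = 0.244 nm = 2.44e-10 m
G = 26 GPa = 2.6e+10 Pa
E = 0.5 * 2.6e+10 * (2.44e-10)^2
E = 7.74e-10 J/m


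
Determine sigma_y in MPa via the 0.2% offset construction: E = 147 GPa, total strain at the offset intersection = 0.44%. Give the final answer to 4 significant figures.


Offset strain = 0.002
Elastic strain at yield = total_strain - offset = 4.4e-03 - 0.002 = 2.4e-03
sigma_y = E * elastic_strain = 147000 * 2.4e-03
sigma_y = 352.8 MPa


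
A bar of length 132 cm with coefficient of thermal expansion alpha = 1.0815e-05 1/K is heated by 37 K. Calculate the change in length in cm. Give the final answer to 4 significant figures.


dL = L0 * alpha * dT
dL = 132 * 1.0815e-05 * 37
dL = 0.05282 cm


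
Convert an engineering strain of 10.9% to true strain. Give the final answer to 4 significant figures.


epsilon_true = ln(1 + epsilon_eng)
epsilon_true = ln(1 + 0.109)
epsilon_true = 0.1035


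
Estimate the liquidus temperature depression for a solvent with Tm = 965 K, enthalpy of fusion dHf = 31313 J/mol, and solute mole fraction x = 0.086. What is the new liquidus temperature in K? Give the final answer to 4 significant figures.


dT = R*Tm^2*x / dHf
dT = 8.314 * 965^2 * 0.086 / 31313
dT = 21.2637 K
T_new = 965 - 21.2637 = 943.7 K


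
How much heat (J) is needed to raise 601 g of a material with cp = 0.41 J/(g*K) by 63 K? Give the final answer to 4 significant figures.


Q = m * cp * dT
Q = 601 * 0.41 * 63
Q = 15520 J


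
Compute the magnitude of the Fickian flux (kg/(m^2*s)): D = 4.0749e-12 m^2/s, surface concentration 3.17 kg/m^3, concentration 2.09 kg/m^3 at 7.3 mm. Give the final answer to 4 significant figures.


J = -D * (dC/dx) = D * (C1 - C2) / dx
J = 4.0749e-12 * (3.17 - 2.09) / 7.3e-03
J = 6.029e-10 kg/(m^2*s)


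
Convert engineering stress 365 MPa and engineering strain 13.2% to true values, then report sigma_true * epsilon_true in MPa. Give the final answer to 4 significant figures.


sigma_true = sigma_eng * (1 + epsilon_eng)
sigma_true = 365 * (1 + 0.132) = 413.18 MPa
epsilon_true = ln(1 + epsilon_eng)
epsilon_true = ln(1 + 0.132) = 0.123986
sigma_true * epsilon_true = 413.18 * 0.123986 = 51.23 MPa


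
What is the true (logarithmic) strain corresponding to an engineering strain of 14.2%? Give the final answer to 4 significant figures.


epsilon_true = ln(1 + epsilon_eng)
epsilon_true = ln(1 + 0.142)
epsilon_true = 0.1328


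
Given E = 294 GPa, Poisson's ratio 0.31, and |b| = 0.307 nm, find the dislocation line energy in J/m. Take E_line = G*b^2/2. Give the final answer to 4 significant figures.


Step 1: G = E / (2*(1+nu))
G = 294 / (2*(1+0.31)) = 112.214 GPa = 1.12214e+11 Pa
Step 2: E_line = G*b^2/2
b = 0.307 nm = 3.07e-10 m
E_line = 0.5 * 1.12214e+11 * (3.07e-10)^2 = 5.288e-09 J/m


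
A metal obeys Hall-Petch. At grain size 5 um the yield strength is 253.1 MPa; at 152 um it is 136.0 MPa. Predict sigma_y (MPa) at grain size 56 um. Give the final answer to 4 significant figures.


sigma_y = sigma0 + k / sqrt(d)
1/sqrt(d1) = 1/sqrt(5e-06) = 447.214;  1/sqrt(d2) = 81.1107
k = (sigma1 - sigma2) / (1/sqrt(d1) - 1/sqrt(d2)) = (253.1 - 136.0) / (447.214 - 81.1107) = 0.319855 MPa*m^0.5
sigma0 = sigma1 - k/sqrt(d1) = 253.1 - 0.319855*447.214 = 110.056 MPa
sigma_y(d3) = 110.056 + 0.319855 / sqrt(5.6e-05) = 152.8 MPa


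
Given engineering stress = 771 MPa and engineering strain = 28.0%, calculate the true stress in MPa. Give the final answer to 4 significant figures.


sigma_true = sigma_eng * (1 + epsilon_eng)
sigma_true = 771 * (1 + 0.28)
sigma_true = 986.9 MPa


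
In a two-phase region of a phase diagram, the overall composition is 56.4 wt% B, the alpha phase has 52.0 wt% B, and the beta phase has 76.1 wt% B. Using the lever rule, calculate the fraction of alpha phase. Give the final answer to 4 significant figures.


f_alpha = (C_beta - C0) / (C_beta - C_alpha)
f_alpha = (76.1 - 56.4) / (76.1 - 52.0)
f_alpha = 0.8174


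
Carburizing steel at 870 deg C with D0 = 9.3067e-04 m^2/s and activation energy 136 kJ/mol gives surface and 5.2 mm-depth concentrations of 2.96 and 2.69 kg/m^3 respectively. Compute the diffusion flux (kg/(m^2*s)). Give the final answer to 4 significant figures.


Step 1: D = D0 * exp(-Qd/(R*T))
T = 870 + 273.15 = 1143.15 K
D = 9.3067e-04 * exp(-136e3 / (8.314 * 1143.15)) = 5.6786e-10 m^2/s
Step 2: J = D * (C1 - C2) / dx
J = 5.6786e-10 * (2.96 - 2.69) / 5.2e-03
J = 2.949e-08 kg/(m^2*s)


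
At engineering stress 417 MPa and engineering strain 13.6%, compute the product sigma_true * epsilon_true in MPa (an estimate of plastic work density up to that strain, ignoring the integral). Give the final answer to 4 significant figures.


sigma_true = sigma_eng * (1 + epsilon_eng)
sigma_true = 417 * (1 + 0.136) = 473.712 MPa
epsilon_true = ln(1 + epsilon_eng)
epsilon_true = ln(1 + 0.136) = 0.127513
sigma_true * epsilon_true = 473.712 * 0.127513 = 60.4 MPa


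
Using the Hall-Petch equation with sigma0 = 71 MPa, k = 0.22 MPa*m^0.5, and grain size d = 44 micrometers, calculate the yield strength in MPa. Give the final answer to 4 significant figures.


sigma_y = sigma0 + k / sqrt(d)
d = 44 um = 4.4e-05 m
sigma_y = 71 + 0.22 / sqrt(4.4e-05)
sigma_y = 104.2 MPa
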